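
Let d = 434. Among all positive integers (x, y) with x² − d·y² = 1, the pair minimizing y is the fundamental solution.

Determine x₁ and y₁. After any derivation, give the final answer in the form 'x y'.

√434 → a₀=20, period (1,4,1,40); ℓ=4 even so k=3
step 0: (20, 1)  from 20·(1,0) + (0,1)
step 1: (21, 1)  from 1·(20,1) + (1,0)
step 2: (104, 5)  from 4·(21,1) + (20,1)
step 3: (125, 6)  from 1·(104,5) + (21,1)
→ (125, 6).  Check: 125²=15625, 434·6²=15624, difference 1.

125 6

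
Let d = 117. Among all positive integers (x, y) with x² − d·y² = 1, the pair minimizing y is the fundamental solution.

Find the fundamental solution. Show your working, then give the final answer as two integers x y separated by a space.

d=117: √d = [10; 1,4,2,4,1,20] (ℓ=6, even), read p_5/q_5
k=0  a_k=10  p_k/q_k = 10/1
…
k=4  a_k=4  p_k/q_k = 530/49
k=5  a_k=1  p_k/q_k = 649/60
→ (649, 60).  Check: 649²=421201, 117·60²=421200, difference 1.

649 60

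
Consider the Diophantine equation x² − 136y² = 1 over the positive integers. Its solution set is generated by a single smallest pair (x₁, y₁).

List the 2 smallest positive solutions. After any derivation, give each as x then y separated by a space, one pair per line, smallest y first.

35 3
2449 210

√136 → a₀=11, period (1,1,1,22); ℓ=4 even so k=3
i=0: a=11 ⇒ p=11, q=1
i=1: a=1 ⇒ p=12, q=1
i=2: a=1 ⇒ p=23, q=2
i=3: a=1 ⇒ p=35, q=3
→ (35, 3).  Check: 35²=1225, 136·3²=1224, difference 1.
n=2: (35,3)∘(35,3) = (35·35+136·3·3, 35·3+3·35) = (2449,210)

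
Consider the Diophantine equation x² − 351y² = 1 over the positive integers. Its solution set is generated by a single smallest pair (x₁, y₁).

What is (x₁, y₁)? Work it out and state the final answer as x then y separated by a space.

62425 3332

√351 = [18; 1,2,1,3,2,2,2,3,1,2,1,36, …], period ℓ=12 (even) → k=11
k=0  a_k=18  p_k/q_k = 18/1
k=1  a_k=1  p_k/q_k = 19/1
k=2  a_k=2  p_k/q_k = 56/3
…
k=5  a_k=2  p_k/q_k = 637/34
…
k=7  a_k=2  p_k/q_k = 3747/200
k=8  a_k=3  p_k/q_k = 12796/683
k=9  a_k=1  p_k/q_k = 16543/883
k=10  a_k=2  p_k/q_k = 45882/2449
k=11  a_k=1  p_k/q_k = 62425/3332
→ (62425, 3332).  Check: 62425²=3896880625, 351·3332²=3896880624, difference 1.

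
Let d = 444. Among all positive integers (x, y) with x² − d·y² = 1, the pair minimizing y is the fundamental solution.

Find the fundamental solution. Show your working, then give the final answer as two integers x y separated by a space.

295 14

d=444: √d = [21; 14,42] (ℓ=2, even), read p_1/q_1
step 0: (21, 1)  from 21·(1,0) + (0,1)
step 1: (295, 14)  from 14·(21,1) + (1,0)
fundamental: x₁=295, y₁=14  (since 87025 − 444·196 = 1)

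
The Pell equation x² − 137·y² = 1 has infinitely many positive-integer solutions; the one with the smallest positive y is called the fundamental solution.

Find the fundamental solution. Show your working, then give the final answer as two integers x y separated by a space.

d=137: √d = [11; 1,2,2,1,1,2,2,1,22] (ℓ=9, odd), read p_17/q_17
step 0: (11, 1)  from 11·(1,0) + (0,1)
…
step 2: (35, 3)  from 2·(12,1) + (11,1)
step 3: (82, 7)  from 2·(35,3) + (12,1)
…
step 5: (199, 17)  from 1·(117,10) + (82,7)
…
step 7: (1229, 105)  from 2·(515,44) + (199,17)
step 8: (1744, 149)  from 1·(1229,105) + (515,44)
step 9: (39597, 3383)  from 22·(1744,149) + (1229,105)
step 10: (41341, 3532)  from 1·(39597,3383) + (1744,149)
step 11: (122279, 10447)  from 2·(41341,3532) + (39597,3383)
…
step 13: (408178, 34873)  from 1·(285899,24426) + (122279,10447)
…
step 16: (4286741, 366241)  from 2·(1796332,153471) + (694077,59299)
step 17: (6083073, 519712)  from 1·(4286741,366241) + (1796332,153471)
→ (6083073, 519712).  Check: 6083073²=37003777123329, 137·519712²=37003777123328, difference 1.

6083073 519712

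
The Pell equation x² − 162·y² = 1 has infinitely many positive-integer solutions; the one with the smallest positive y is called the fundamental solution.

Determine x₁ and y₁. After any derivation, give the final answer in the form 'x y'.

[12; 1,2,1,2,12,2,1,2,1,24] for √162; ℓ=10 ⇒ convergent index 9
i=0: a=12 ⇒ p=12, q=1
…
i=4: a=2 ⇒ p=140, q=11
i=5: a=12 ⇒ p=1731, q=136
i=6: a=2 ⇒ p=3602, q=283
…
i=8: a=2 ⇒ p=14268, q=1121
i=9: a=1 ⇒ p=19601, q=1540
(x₁, y₁) = (19601, 1540);  19601² − 162·1540² = 1 ✓

19601 1540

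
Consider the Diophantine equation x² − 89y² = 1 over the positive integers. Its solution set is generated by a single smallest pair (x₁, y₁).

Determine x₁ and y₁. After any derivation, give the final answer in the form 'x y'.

500001 53000

√89 = [9; 2,3,3,2,18, …], period ℓ=5 (odd) → k=9
i=0: a=9 ⇒ p=9, q=1
i=1: a=2 ⇒ p=19, q=2
…
i=3: a=3 ⇒ p=217, q=23
…
i=7: a=3 ⇒ p=66019, q=6998
i=8: a=3 ⇒ p=216991, q=23001
i=9: a=2 ⇒ p=500001, q=53000
→ (500001, 53000).  Check: 500001²=250001000001, 89·53000²=250001000000, difference 1.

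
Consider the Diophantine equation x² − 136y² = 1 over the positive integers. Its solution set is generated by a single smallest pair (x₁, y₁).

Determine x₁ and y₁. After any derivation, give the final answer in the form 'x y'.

35 3

√136 = [11; 1,1,1,22, …], period ℓ=4 (even) → k=3
step 0: (11, 1)  from 11·(1,0) + (0,1)
step 1: (12, 1)  from 1·(11,1) + (1,0)
step 2: (23, 2)  from 1·(12,1) + (11,1)
step 3: (35, 3)  from 1·(23,2) + (12,1)
fundamental: x₁=35, y₁=3  (since 1225 − 136·9 = 1)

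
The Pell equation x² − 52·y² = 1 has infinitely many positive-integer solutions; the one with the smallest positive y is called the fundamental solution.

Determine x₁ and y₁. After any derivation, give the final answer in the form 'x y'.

649 90

√52 = [7; 4,1,2,1,4,14, …], period ℓ=6 (even) → k=5
step 0: (7, 1)  from 7·(1,0) + (0,1)
…
step 2: (36, 5)  from 1·(29,4) + (7,1)
step 3: (101, 14)  from 2·(36,5) + (29,4)
step 4: (137, 19)  from 1·(101,14) + (36,5)
step 5: (649, 90)  from 4·(137,19) + (101,14)
fundamental: x₁=649, y₁=90  (since 421201 − 52·8100 = 1)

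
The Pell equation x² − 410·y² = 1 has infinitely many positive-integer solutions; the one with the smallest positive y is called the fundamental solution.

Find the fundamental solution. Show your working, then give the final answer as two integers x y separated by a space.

81 4

√410 → a₀=20, period (4,40); ℓ=2 even so k=1
a_0=20:  p_0=20·1+0=20,  q_0=20·0+1=1
a_1=4:  p_1=4·20+1=81,  q_1=4·1+0=4
(x₁, y₁) = (81, 4);  81² − 410·4² = 1 ✓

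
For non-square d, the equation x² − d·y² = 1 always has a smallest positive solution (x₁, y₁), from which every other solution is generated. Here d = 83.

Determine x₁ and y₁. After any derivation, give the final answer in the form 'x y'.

82 9

[9; 9,18] for √83; ℓ=2 ⇒ convergent index 1
step 0: (9, 1)  from 9·(1,0) + (0,1)
step 1: (82, 9)  from 9·(9,1) + (1,0)
fundamental: x₁=82, y₁=9  (since 6724 − 83·81 = 1)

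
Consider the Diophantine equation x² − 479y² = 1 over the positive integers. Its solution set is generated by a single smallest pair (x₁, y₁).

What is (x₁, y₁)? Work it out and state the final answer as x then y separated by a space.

2989440 136591

[21; 1,7,1,3,2,21,2,3,1,7,1,42] for √479; ℓ=12 ⇒ convergent index 11
a_0=21:  p_0=21·1+0=21,  q_0=21·0+1=1
a_1=1:  p_1=1·21+1=22,  q_1=1·1+0=1
…
a_3=1:  p_3=1·175+22=197,  q_3=1·8+1=9
…
a_5=2:  p_5=2·766+197=1729,  q_5=2·35+9=79
a_6=21:  p_6=21·1729+766=37075,  q_6=21·79+35=1694
…
a_8=3:  p_8=3·75879+37075=264712,  q_8=3·3467+1694=12095
a_9=1:  p_9=1·264712+75879=340591,  q_9=1·12095+3467=15562
a_10=7:  p_10=7·340591+264712=2648849,  q_10=7·15562+12095=121029
a_11=1:  p_11=1·2648849+340591=2989440,  q_11=1·121029+15562=136591
→ (2989440, 136591).  Check: 2989440²=8936751513600, 479·136591²=8936751513599, difference 1.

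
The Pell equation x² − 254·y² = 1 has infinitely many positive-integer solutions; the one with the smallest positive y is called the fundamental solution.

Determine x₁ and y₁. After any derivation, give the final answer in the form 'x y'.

√254 → a₀=15, period (1,14,1,30); ℓ=4 even so k=3
a_0=15:  p_0=15·1+0=15,  q_0=15·0+1=1
a_1=1:  p_1=1·15+1=16,  q_1=1·1+0=1
a_2=14:  p_2=14·16+15=239,  q_2=14·1+1=15
a_3=1:  p_3=1·239+16=255,  q_3=1·15+1=16
fundamental: x₁=255, y₁=16  (since 65025 − 254·256 = 1)

255 16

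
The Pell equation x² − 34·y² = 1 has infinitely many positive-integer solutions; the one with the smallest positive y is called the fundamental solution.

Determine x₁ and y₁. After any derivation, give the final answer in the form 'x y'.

35 6

√34 = [5; 1,4,1,10, …], period ℓ=4 (even) → k=3
step 0: (5, 1)  from 5·(1,0) + (0,1)
…
step 2: (29, 5)  from 4·(6,1) + (5,1)
step 3: (35, 6)  from 1·(29,5) + (6,1)
(x₁, y₁) = (35, 6);  35² − 34·6² = 1 ✓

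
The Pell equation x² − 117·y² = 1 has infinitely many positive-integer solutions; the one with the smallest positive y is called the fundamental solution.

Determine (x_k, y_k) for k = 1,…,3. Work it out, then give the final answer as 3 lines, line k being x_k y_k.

[10; 1,4,2,4,1,20] for √117; ℓ=6 ⇒ convergent index 5
k=0  a_k=10  p_k/q_k = 10/1
k=1  a_k=1  p_k/q_k = 11/1
k=2  a_k=4  p_k/q_k = 54/5
k=3  a_k=2  p_k/q_k = 119/11
k=4  a_k=4  p_k/q_k = 530/49
k=5  a_k=1  p_k/q_k = 649/60
→ (649, 60).  Check: 649²=421201, 117·60²=421200, difference 1.
k=2:  x_2 = 649·649+117·60·60 = 842401,  y_2 = 649·60+60·649 = 77880
k=3:  x_3 = 649·842401+117·60·77880 = 1093435849,  y_3 = 649·77880+60·842401 = 101088180

649 60
842401 77880
1093435849 101088180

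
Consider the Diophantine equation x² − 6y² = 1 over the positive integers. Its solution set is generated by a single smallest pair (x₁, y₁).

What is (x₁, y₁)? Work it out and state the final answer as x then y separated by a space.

√6 = [2; 2,4, …], period ℓ=2 (even) → k=1
i=0: a=2 ⇒ p=2, q=1
i=1: a=2 ⇒ p=5, q=2
(x₁, y₁) = (5, 2);  5² − 6·2² = 1 ✓

5 2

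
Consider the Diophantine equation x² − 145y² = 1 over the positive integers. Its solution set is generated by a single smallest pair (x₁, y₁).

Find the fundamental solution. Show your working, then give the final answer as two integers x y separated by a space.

[12; 24] for √145; ℓ=1 ⇒ convergent index 1
k=0  a_k=12  p_k/q_k = 12/1
k=1  a_k=24  p_k/q_k = 289/24
fundamental: x₁=289, y₁=24  (since 83521 − 145·576 = 1)

289 24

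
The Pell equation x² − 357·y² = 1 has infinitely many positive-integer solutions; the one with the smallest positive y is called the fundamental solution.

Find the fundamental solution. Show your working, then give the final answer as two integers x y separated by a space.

3401 180

√357 = [18; 1,8,2,8,1,36, …], period ℓ=6 (even) → k=5
k=0  a_k=18  p_k/q_k = 18/1
k=1  a_k=1  p_k/q_k = 19/1
k=2  a_k=8  p_k/q_k = 170/9
…
k=4  a_k=8  p_k/q_k = 3042/161
k=5  a_k=1  p_k/q_k = 3401/180
→ (3401, 180).  Check: 3401²=11566801, 357·180²=11566800, difference 1.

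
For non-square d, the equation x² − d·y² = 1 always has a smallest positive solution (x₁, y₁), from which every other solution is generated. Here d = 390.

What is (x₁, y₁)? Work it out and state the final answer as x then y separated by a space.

79 4

d=390: √d = [19; 1,2,1,38] (ℓ=4, even), read p_3/q_3
step 0: (19, 1)  from 19·(1,0) + (0,1)
step 1: (20, 1)  from 1·(19,1) + (1,0)
step 2: (59, 3)  from 2·(20,1) + (19,1)
step 3: (79, 4)  from 1·(59,3) + (20,1)
fundamental: x₁=79, y₁=4  (since 6241 − 390·16 = 1)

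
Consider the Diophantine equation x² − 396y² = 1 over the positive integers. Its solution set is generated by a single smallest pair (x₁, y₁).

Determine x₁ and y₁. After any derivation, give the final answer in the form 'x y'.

d=396: √d = [19; 1,8,1,38] (ℓ=4, even), read p_3/q_3
a_0=19:  p_0=19·1+0=19,  q_0=19·0+1=1
a_1=1:  p_1=1·19+1=20,  q_1=1·1+0=1
a_2=8:  p_2=8·20+19=179,  q_2=8·1+1=9
a_3=1:  p_3=1·179+20=199,  q_3=1·9+1=10
(x₁, y₁) = (199, 10);  199² − 396·10² = 1 ✓

199 10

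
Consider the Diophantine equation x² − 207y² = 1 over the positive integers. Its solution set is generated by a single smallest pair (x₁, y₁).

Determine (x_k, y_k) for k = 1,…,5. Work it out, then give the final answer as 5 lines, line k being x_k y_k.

1151 80
2649601 184160
6099380351 423936240
14040770918401 975901040320
32321848554778751 2246523770880400

[14; 2,1,1,2,1,1,2,28] for √207; ℓ=8 ⇒ convergent index 7
i=0: a=14 ⇒ p=14, q=1
i=1: a=2 ⇒ p=29, q=2
…
i=6: a=1 ⇒ p=446, q=31
i=7: a=2 ⇒ p=1151, q=80
→ (1151, 80).  Check: 1151²=1324801, 207·80²=1324800, difference 1.
n=2: (1151,80)∘(1151,80) = (1151·1151+207·80·80, 1151·80+80·1151) = (2649601,184160)
n=3: (2649601,184160)∘(1151,80) = (1151·2649601+207·80·184160, 1151·184160+80·2649601) = (6099380351,423936240)
n=4: (6099380351,423936240)∘(1151,80) = (1151·6099380351+207·80·423936240, 1151·423936240+80·6099380351) = (14040770918401,975901040320)
n=5: (14040770918401,975901040320)∘(1151,80) = (1151·14040770918401+207·80·975901040320, 1151·975901040320+80·14040770918401) = (32321848554778751,2246523770880400)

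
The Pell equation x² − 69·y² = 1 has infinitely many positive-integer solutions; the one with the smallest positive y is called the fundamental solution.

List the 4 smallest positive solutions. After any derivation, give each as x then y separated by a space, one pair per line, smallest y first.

7775 936
120901249 14554800
1880014414175 226327139064
29234224019520001 3519386997890400

[8; 3,3,1,4,1,3,3,16] for √69; ℓ=8 ⇒ convergent index 7
i=0: a=8 ⇒ p=8, q=1
…
i=4: a=4 ⇒ p=515, q=62
i=5: a=1 ⇒ p=623, q=75
i=6: a=3 ⇒ p=2384, q=287
i=7: a=3 ⇒ p=7775, q=936
fundamental: x₁=7775, y₁=936  (since 60450625 − 69·876096 = 1)
k=2:  x_2 = 7775·7775+69·936·936 = 120901249,  y_2 = 7775·936+936·7775 = 14554800
k=3:  x_3 = 7775·120901249+69·936·14554800 = 1880014414175,  y_3 = 7775·14554800+936·120901249 = 226327139064
k=4:  x_4 = 7775·1880014414175+69·936·226327139064 = 29234224019520001,  y_4 = 7775·226327139064+936·1880014414175 = 3519386997890400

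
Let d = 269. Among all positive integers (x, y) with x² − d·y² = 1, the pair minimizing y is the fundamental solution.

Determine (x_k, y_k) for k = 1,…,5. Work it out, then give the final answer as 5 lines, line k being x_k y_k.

√269 = [16; 2,2,32, …], period ℓ=3 (odd) → k=5
i=0: a=16 ⇒ p=16, q=1
…
i=2: a=2 ⇒ p=82, q=5
…
i=4: a=2 ⇒ p=5396, q=329
i=5: a=2 ⇒ p=13449, q=820
fundamental: x₁=13449, y₁=820  (since 180875601 − 269·672400 = 1)
k=2:  x_2 = 13449·13449+269·820·820 = 361751201,  y_2 = 13449·820+820·13449 = 22056360
k=3:  x_3 = 13449·361751201+269·820·22056360 = 9730383791049,  y_3 = 13449·22056360+820·361751201 = 593271970460
k=4:  x_4 = 13449·9730383791049+269·820·593271970460 = 261727862849884801,  y_4 = 13449·593271970460+820·9730383791049 = 15957829439376720
k=5:  x_5 = 13449·261727862849884801+269·820·15957829439376720 = 7039956045205817586249,  y_5 = 13449·15957829439376720+820·261727862849884801 = 429233695667083044100

13449 820
361751201 22056360
9730383791049 593271970460
261727862849884801 15957829439376720
7039956045205817586249 429233695667083044100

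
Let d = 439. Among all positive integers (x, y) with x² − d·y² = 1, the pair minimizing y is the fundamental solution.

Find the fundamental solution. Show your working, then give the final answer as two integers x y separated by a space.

√439 → a₀=20, period (1,19,1,40); ℓ=4 even so k=3
k=0  a_k=20  p_k/q_k = 20/1
…
k=2  a_k=19  p_k/q_k = 419/20
k=3  a_k=1  p_k/q_k = 440/21
(x₁, y₁) = (440, 21);  440² − 439·21² = 1 ✓

440 21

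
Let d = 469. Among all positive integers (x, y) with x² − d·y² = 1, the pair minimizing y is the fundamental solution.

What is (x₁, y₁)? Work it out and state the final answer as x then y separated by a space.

√469 = [21; 1,1,1,10,6,10,1,1,1,42, …], period ℓ=10 (even) → k=9
a_0=21:  p_0=21·1+0=21,  q_0=21·0+1=1
…
a_2=1:  p_2=1·22+21=43,  q_2=1·1+1=2
…
a_6=10:  p_6=10·4223+693=42923,  q_6=10·195+32=1982
…
a_8=1:  p_8=1·47146+42923=90069,  q_8=1·2177+1982=4159
a_9=1:  p_9=1·90069+47146=137215,  q_9=1·4159+2177=6336
→ (137215, 6336).  Check: 137215²=18827956225, 469·6336²=18827956224, difference 1.

137215 6336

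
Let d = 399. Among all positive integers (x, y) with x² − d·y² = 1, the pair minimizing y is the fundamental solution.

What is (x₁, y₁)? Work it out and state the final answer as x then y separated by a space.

√399 = [19; 1,38, …], period ℓ=2 (even) → k=1
k=0  a_k=19  p_k/q_k = 19/1
k=1  a_k=1  p_k/q_k = 20/1
fundamental: x₁=20, y₁=1  (since 400 − 399·1 = 1)

20 1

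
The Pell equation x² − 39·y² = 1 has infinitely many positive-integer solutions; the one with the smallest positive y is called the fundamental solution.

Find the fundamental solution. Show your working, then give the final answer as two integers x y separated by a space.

25 4

d=39: √d = [6; 4,12] (ℓ=2, even), read p_1/q_1
step 0: (6, 1)  from 6·(1,0) + (0,1)
step 1: (25, 4)  from 4·(6,1) + (1,0)
(x₁, y₁) = (25, 4);  25² − 39·4² = 1 ✓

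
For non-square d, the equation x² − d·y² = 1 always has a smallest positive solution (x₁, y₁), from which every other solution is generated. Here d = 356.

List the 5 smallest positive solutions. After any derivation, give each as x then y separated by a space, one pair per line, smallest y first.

√356 → a₀=18, period (1,6,1,1,2,…,6,1,36); ℓ=14 even so k=13
a_0=18:  p_0=18·1+0=18,  q_0=18·0+1=1
a_1=1:  p_1=1·18+1=19,  q_1=1·1+0=1
a_2=6:  p_2=6·19+18=132,  q_2=6·1+1=7
…
a_4=1:  p_4=1·151+132=283,  q_4=1·8+7=15
a_5=2:  p_5=2·283+151=717,  q_5=2·15+8=38
a_6=1:  p_6=1·717+283=1000,  q_6=1·38+15=53
a_7=8:  p_7=8·1000+717=8717,  q_7=8·53+38=462
a_8=1:  p_8=1·8717+1000=9717,  q_8=1·462+53=515
a_9=2:  p_9=2·9717+8717=28151,  q_9=2·515+462=1492
a_10=1:  p_10=1·28151+9717=37868,  q_10=1·1492+515=2007
a_11=1:  p_11=1·37868+28151=66019,  q_11=1·2007+1492=3499
a_12=6:  p_12=6·66019+37868=433982,  q_12=6·3499+2007=23001
a_13=1:  p_13=1·433982+66019=500001,  q_13=1·23001+3499=26500
→ (500001, 26500).  Check: 500001²=250001000001, 356·26500²=250001000000, difference 1.
(x_2, y_2) = (500001·500001 + 356·26500·26500, 500001·26500 + 26500·500001) = (500002000001, 26500053000)
(x_3, y_3) = (500001·500002000001 + 356·26500·26500053000, 500001·26500053000 + 26500·500002000001) = (500003000004500001, 26500106000079500)
(x_4, y_4) = (500001·500003000004500001 + 356·26500·26500106000079500, 500001·26500106000079500 + 26500·500003000004500001) = (500004000010000008000001, 26500159000265000106000)
(x_5, y_5) = (500001·500004000010000008000001 + 356·26500·26500159000265000106000, 500001·26500159000265000106000 + 26500·500004000010000008000001) = (500005000017500025000012500001, 26500212000556500530000132500)

500001 26500
500002000001 26500053000
500003000004500001 26500106000079500
500004000010000008000001 26500159000265000106000
500005000017500025000012500001 26500212000556500530000132500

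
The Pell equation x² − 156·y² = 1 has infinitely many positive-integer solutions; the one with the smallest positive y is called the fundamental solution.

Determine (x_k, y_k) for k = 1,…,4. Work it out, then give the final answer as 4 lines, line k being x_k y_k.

25 2
1249 100
62425 4998
3120001 249800

√156 = [12; 2,24, …], period ℓ=2 (even) → k=1
step 0: (12, 1)  from 12·(1,0) + (0,1)
step 1: (25, 2)  from 2·(12,1) + (1,0)
fundamental: x₁=25, y₁=2  (since 625 − 156·4 = 1)
(25+2√156)^2 = 1249 + 100√156
(25+2√156)^3 = 62425 + 4998√156
(25+2√156)^4 = 3120001 + 249800√156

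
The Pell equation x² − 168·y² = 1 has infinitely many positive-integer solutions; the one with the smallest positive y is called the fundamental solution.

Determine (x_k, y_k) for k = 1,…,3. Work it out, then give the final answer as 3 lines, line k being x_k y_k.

13 1
337 26
8749 675

√168 = [12; 1,24, …], period ℓ=2 (even) → k=1
k=0  a_k=12  p_k/q_k = 12/1
k=1  a_k=1  p_k/q_k = 13/1
fundamental: x₁=13, y₁=1  (since 169 − 168·1 = 1)
(x_2, y_2) = (13·13 + 168·1·1, 13·1 + 1·13) = (337, 26)
(x_3, y_3) = (13·337 + 168·1·26, 13·26 + 1·337) = (8749, 675)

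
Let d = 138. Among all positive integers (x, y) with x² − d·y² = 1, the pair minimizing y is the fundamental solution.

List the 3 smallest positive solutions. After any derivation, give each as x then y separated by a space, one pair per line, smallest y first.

√138 = [11; 1,2,1,22, …], period ℓ=4 (even) → k=3
i=0: a=11 ⇒ p=11, q=1
i=1: a=1 ⇒ p=12, q=1
i=2: a=2 ⇒ p=35, q=3
i=3: a=1 ⇒ p=47, q=4
(x₁, y₁) = (47, 4);  47² − 138·4² = 1 ✓
k=2:  x_2 = 47·47+138·4·4 = 4417,  y_2 = 47·4+4·47 = 376
k=3:  x_3 = 47·4417+138·4·376 = 415151,  y_3 = 47·376+4·4417 = 35340

47 4
4417 376
415151 35340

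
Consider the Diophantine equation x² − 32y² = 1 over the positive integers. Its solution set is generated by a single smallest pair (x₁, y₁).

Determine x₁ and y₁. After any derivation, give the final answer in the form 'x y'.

[5; 1,1,1,10] for √32; ℓ=4 ⇒ convergent index 3
step 0: (5, 1)  from 5·(1,0) + (0,1)
…
step 2: (11, 2)  from 1·(6,1) + (5,1)
step 3: (17, 3)  from 1·(11,2) + (6,1)
fundamental: x₁=17, y₁=3  (since 289 − 32·9 = 1)

17 3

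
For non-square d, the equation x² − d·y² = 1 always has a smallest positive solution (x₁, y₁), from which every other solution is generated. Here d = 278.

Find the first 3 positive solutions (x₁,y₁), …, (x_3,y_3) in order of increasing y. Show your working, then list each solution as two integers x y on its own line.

√278 → a₀=16, period (1,2,16,2,1,32); ℓ=6 even so k=5
i=0: a=16 ⇒ p=16, q=1
i=1: a=1 ⇒ p=17, q=1
i=2: a=2 ⇒ p=50, q=3
…
i=4: a=2 ⇒ p=1684, q=101
i=5: a=1 ⇒ p=2501, q=150
fundamental: x₁=2501, y₁=150  (since 6255001 − 278·22500 = 1)
k=2:  x_2 = 2501·2501+278·150·150 = 12510001,  y_2 = 2501·150+150·2501 = 750300
k=3:  x_3 = 2501·12510001+278·150·750300 = 62575022501,  y_3 = 2501·750300+150·12510001 = 3753000450

2501 150
12510001 750300
62575022501 3753000450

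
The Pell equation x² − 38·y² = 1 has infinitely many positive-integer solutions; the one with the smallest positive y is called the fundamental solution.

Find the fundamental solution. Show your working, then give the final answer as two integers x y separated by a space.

37 6

d=38: √d = [6; 6,12] (ℓ=2, even), read p_1/q_1
k=0  a_k=6  p_k/q_k = 6/1
k=1  a_k=6  p_k/q_k = 37/6
(x₁, y₁) = (37, 6);  37² − 38·6² = 1 ✓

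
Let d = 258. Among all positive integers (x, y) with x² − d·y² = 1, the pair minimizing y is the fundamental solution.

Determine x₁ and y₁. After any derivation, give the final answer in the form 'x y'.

257 16

√258 = [16; 16,32, …], period ℓ=2 (even) → k=1
i=0: a=16 ⇒ p=16, q=1
i=1: a=16 ⇒ p=257, q=16
→ (257, 16).  Check: 257²=66049, 258·16²=66048, difference 1.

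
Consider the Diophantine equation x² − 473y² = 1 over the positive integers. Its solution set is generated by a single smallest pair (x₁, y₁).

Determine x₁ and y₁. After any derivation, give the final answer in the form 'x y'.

[21; 1,2,1,42] for √473; ℓ=4 ⇒ convergent index 3
i=0: a=21 ⇒ p=21, q=1
…
i=2: a=2 ⇒ p=65, q=3
i=3: a=1 ⇒ p=87, q=4
(x₁, y₁) = (87, 4);  87² − 473·4² = 1 ✓

87 4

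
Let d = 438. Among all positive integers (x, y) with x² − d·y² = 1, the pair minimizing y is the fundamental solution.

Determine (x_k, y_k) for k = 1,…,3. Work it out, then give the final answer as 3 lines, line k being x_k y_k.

d=438: √d = [20; 1,12,1,40] (ℓ=4, even), read p_3/q_3
k=0  a_k=20  p_k/q_k = 20/1
k=1  a_k=1  p_k/q_k = 21/1
k=2  a_k=12  p_k/q_k = 272/13
k=3  a_k=1  p_k/q_k = 293/14
fundamental: x₁=293, y₁=14  (since 85849 − 438·196 = 1)
(293+14√438)^2 = 171697 + 8204√438
(293+14√438)^3 = 100614149 + 4807530√438

293 14
171697 8204
100614149 4807530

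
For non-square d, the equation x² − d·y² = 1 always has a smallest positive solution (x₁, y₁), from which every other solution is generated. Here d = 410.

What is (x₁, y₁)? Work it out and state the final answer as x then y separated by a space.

81 4

√410 → a₀=20, period (4,40); ℓ=2 even so k=1
k=0  a_k=20  p_k/q_k = 20/1
k=1  a_k=4  p_k/q_k = 81/4
fundamental: x₁=81, y₁=4  (since 6561 − 410·16 = 1)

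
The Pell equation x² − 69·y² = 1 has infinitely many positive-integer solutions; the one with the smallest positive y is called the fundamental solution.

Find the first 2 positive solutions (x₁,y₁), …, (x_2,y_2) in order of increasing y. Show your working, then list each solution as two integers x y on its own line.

√69 = [8; 3,3,1,4,1,3,3,16, …], period ℓ=8 (even) → k=7
k=0  a_k=8  p_k/q_k = 8/1
k=1  a_k=3  p_k/q_k = 25/3
k=2  a_k=3  p_k/q_k = 83/10
…
k=4  a_k=4  p_k/q_k = 515/62
…
k=6  a_k=3  p_k/q_k = 2384/287
k=7  a_k=3  p_k/q_k = 7775/936
fundamental: x₁=7775, y₁=936  (since 60450625 − 69·876096 = 1)
n=2: (7775,936)∘(7775,936) = (7775·7775+69·936·936, 7775·936+936·7775) = (120901249,14554800)

7775 936
120901249 14554800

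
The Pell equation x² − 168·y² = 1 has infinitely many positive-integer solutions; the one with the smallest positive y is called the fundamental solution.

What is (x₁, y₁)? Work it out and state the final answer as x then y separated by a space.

13 1

√168 = [12; 1,24, …], period ℓ=2 (even) → k=1
a_0=12:  p_0=12·1+0=12,  q_0=12·0+1=1
a_1=1:  p_1=1·12+1=13,  q_1=1·1+0=1
fundamental: x₁=13, y₁=1  (since 169 − 168·1 = 1)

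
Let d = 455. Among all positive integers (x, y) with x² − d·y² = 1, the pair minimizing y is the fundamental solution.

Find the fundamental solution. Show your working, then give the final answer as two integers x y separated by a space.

64 3

[21; 3,42] for √455; ℓ=2 ⇒ convergent index 1
k=0  a_k=21  p_k/q_k = 21/1
k=1  a_k=3  p_k/q_k = 64/3
(x₁, y₁) = (64, 3);  64² − 455·3² = 1 ✓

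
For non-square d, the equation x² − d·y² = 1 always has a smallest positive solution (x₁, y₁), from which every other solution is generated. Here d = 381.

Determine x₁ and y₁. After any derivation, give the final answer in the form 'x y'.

√381 = [19; 1,1,12,1,1,38, …], period ℓ=6 (even) → k=5
k=0  a_k=19  p_k/q_k = 19/1
k=1  a_k=1  p_k/q_k = 20/1
…
k=3  a_k=12  p_k/q_k = 488/25
k=4  a_k=1  p_k/q_k = 527/27
k=5  a_k=1  p_k/q_k = 1015/52
(x₁, y₁) = (1015, 52);  1015² − 381·52² = 1 ✓

1015 52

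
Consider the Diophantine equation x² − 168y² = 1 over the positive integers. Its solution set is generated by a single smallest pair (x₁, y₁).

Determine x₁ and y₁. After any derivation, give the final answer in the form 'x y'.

√168 = [12; 1,24, …], period ℓ=2 (even) → k=1
step 0: (12, 1)  from 12·(1,0) + (0,1)
step 1: (13, 1)  from 1·(12,1) + (1,0)
(x₁, y₁) = (13, 1);  13² − 168·1² = 1 ✓

13 1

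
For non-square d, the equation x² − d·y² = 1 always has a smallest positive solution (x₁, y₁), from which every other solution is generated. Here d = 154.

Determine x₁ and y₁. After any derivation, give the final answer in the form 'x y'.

21295 1716

d=154: √d = [12; 2,2,3,1,2,1,3,2,2,24] (ℓ=10, even), read p_9/q_9
step 0: (12, 1)  from 12·(1,0) + (0,1)
step 1: (25, 2)  from 2·(12,1) + (1,0)
step 2: (62, 5)  from 2·(25,2) + (12,1)
step 3: (211, 17)  from 3·(62,5) + (25,2)
…
step 5: (757, 61)  from 2·(273,22) + (211,17)
…
step 8: (8724, 703)  from 2·(3847,310) + (1030,83)
step 9: (21295, 1716)  from 2·(8724,703) + (3847,310)
(x₁, y₁) = (21295, 1716);  21295² − 154·1716² = 1 ✓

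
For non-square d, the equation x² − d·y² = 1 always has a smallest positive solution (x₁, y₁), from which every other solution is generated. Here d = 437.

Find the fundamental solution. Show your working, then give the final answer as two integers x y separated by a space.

[20; 1,9,2,9,1,40] for √437; ℓ=6 ⇒ convergent index 5
a_0=20:  p_0=20·1+0=20,  q_0=20·0+1=1
…
a_4=9:  p_4=9·439+209=4160,  q_4=9·21+10=199
a_5=1:  p_5=1·4160+439=4599,  q_5=1·199+21=220
(x₁, y₁) = (4599, 220);  4599² − 437·220² = 1 ✓

4599 220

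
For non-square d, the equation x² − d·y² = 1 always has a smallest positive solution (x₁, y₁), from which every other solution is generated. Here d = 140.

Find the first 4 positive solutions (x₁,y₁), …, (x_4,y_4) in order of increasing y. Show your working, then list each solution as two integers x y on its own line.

d=140: √d = [11; 1,4,1,22] (ℓ=4, even), read p_3/q_3
k=0  a_k=11  p_k/q_k = 11/1
k=1  a_k=1  p_k/q_k = 12/1
k=2  a_k=4  p_k/q_k = 59/5
k=3  a_k=1  p_k/q_k = 71/6
fundamental: x₁=71, y₁=6  (since 5041 − 140·36 = 1)
n=2: (71,6)∘(71,6) = (71·71+140·6·6, 71·6+6·71) = (10081,852)
n=3: (10081,852)∘(71,6) = (71·10081+140·6·852, 71·852+6·10081) = (1431431,120978)
n=4: (1431431,120978)∘(71,6) = (71·1431431+140·6·120978, 71·120978+6·1431431) = (203253121,17178024)

71 6
10081 852
1431431 120978
203253121 17178024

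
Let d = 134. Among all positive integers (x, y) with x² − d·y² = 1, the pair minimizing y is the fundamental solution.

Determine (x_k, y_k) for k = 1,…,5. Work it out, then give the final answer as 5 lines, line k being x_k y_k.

145925 12606
42588211249 3679061100
12429369452874725 1073733982022394
3627511474778900280001 313369262649556627800
1058689223901792677265417125 91456819303199367841407606

√134 = [11; 1,1,2,1,3,…,1,1,22, …], period ℓ=14 (even) → k=13
k=0  a_k=11  p_k/q_k = 11/1
k=1  a_k=1  p_k/q_k = 12/1
k=2  a_k=1  p_k/q_k = 23/2
k=3  a_k=2  p_k/q_k = 58/5
k=4  a_k=1  p_k/q_k = 81/7
k=5  a_k=3  p_k/q_k = 301/26
k=6  a_k=1  p_k/q_k = 382/33
k=7  a_k=10  p_k/q_k = 4121/356
k=8  a_k=1  p_k/q_k = 4503/389
k=9  a_k=3  p_k/q_k = 17630/1523
k=10  a_k=1  p_k/q_k = 22133/1912
k=11  a_k=2  p_k/q_k = 61896/5347
k=12  a_k=1  p_k/q_k = 84029/7259
k=13  a_k=1  p_k/q_k = 145925/12606
(x₁, y₁) = (145925, 12606);  145925² − 134·12606² = 1 ✓
k=2:  x_2 = 145925·145925+134·12606·12606 = 42588211249,  y_2 = 145925·12606+12606·145925 = 3679061100
k=3:  x_3 = 145925·42588211249+134·12606·3679061100 = 12429369452874725,  y_3 = 145925·3679061100+12606·42588211249 = 1073733982022394
k=4:  x_4 = 145925·12429369452874725+134·12606·1073733982022394 = 3627511474778900280001,  y_4 = 145925·1073733982022394+12606·12429369452874725 = 313369262649556627800
k=5:  x_5 = 145925·3627511474778900280001+134·12606·313369262649556627800 = 1058689223901792677265417125,  y_5 = 145925·313369262649556627800+12606·3627511474778900280001 = 91456819303199367841407606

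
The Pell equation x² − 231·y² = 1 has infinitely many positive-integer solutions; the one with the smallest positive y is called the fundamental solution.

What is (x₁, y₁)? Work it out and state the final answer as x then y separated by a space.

√231 → a₀=15, period (5,30); ℓ=2 even so k=1
i=0: a=15 ⇒ p=15, q=1
i=1: a=5 ⇒ p=76, q=5
→ (76, 5).  Check: 76²=5776, 231·5²=5775, difference 1.

76 5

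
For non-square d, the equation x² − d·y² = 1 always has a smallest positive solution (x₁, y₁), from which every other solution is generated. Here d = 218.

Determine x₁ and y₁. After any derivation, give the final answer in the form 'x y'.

126003 8534

[14; 1,3,3,1,28] for √218; ℓ=5 ⇒ convergent index 9
step 0: (14, 1)  from 14·(1,0) + (0,1)
…
step 5: (7220, 489)  from 28·(251,17) + (192,13)
…
step 7: (29633, 2007)  from 3·(7471,506) + (7220,489)
step 8: (96370, 6527)  from 3·(29633,2007) + (7471,506)
step 9: (126003, 8534)  from 1·(96370,6527) + (29633,2007)
→ (126003, 8534).  Check: 126003²=15876756009, 218·8534²=15876756008, difference 1.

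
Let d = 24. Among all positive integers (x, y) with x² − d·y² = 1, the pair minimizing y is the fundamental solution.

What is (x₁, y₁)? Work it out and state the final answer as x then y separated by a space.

5 1

[4; 1,8] for √24; ℓ=2 ⇒ convergent index 1
a_0=4:  p_0=4·1+0=4,  q_0=4·0+1=1
a_1=1:  p_1=1·4+1=5,  q_1=1·1+0=1
(x₁, y₁) = (5, 1);  5² − 24·1² = 1 ✓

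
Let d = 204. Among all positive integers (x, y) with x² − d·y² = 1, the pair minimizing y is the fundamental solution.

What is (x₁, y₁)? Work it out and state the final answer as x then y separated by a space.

4999 350

d=204: √d = [14; 3,1,1,6,1,1,3,28] (ℓ=8, even), read p_7/q_7
i=0: a=14 ⇒ p=14, q=1
i=1: a=3 ⇒ p=43, q=3
i=2: a=1 ⇒ p=57, q=4
i=3: a=1 ⇒ p=100, q=7
i=4: a=6 ⇒ p=657, q=46
i=5: a=1 ⇒ p=757, q=53
i=6: a=1 ⇒ p=1414, q=99
i=7: a=3 ⇒ p=4999, q=350
→ (4999, 350).  Check: 4999²=24990001, 204·350²=24990000, difference 1.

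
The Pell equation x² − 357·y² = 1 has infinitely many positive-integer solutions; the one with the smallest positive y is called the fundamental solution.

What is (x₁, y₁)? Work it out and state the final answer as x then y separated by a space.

√357 = [18; 1,8,2,8,1,36, …], period ℓ=6 (even) → k=5
k=0  a_k=18  p_k/q_k = 18/1
…
k=2  a_k=8  p_k/q_k = 170/9
k=3  a_k=2  p_k/q_k = 359/19
k=4  a_k=8  p_k/q_k = 3042/161
k=5  a_k=1  p_k/q_k = 3401/180
fundamental: x₁=3401, y₁=180  (since 11566801 − 357·32400 = 1)

3401 180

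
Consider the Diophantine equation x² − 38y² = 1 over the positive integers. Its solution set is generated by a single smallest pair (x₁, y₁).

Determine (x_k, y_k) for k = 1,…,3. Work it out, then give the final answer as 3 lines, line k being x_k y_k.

37 6
2737 444
202501 32850

√38 → a₀=6, period (6,12); ℓ=2 even so k=1
i=0: a=6 ⇒ p=6, q=1
i=1: a=6 ⇒ p=37, q=6
fundamental: x₁=37, y₁=6  (since 1369 − 38·36 = 1)
n=2: (37,6)∘(37,6) = (37·37+38·6·6, 37·6+6·37) = (2737,444)
n=3: (2737,444)∘(37,6) = (37·2737+38·6·444, 37·444+6·2737) = (202501,32850)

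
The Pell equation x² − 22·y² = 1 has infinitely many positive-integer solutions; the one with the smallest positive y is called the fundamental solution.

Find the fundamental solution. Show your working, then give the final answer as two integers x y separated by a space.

√22 = [4; 1,2,4,2,1,8, …], period ℓ=6 (even) → k=5
k=0  a_k=4  p_k/q_k = 4/1
…
k=2  a_k=2  p_k/q_k = 14/3
k=3  a_k=4  p_k/q_k = 61/13
k=4  a_k=2  p_k/q_k = 136/29
k=5  a_k=1  p_k/q_k = 197/42
→ (197, 42).  Check: 197²=38809, 22·42²=38808, difference 1.

197 42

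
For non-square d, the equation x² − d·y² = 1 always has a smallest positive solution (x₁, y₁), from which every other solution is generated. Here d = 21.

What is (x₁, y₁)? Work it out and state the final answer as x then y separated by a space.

55 12

[4; 1,1,2,1,1,8] for √21; ℓ=6 ⇒ convergent index 5
a_0=4:  p_0=4·1+0=4,  q_0=4·0+1=1
a_1=1:  p_1=1·4+1=5,  q_1=1·1+0=1
a_2=1:  p_2=1·5+4=9,  q_2=1·1+1=2
a_3=2:  p_3=2·9+5=23,  q_3=2·2+1=5
a_4=1:  p_4=1·23+9=32,  q_4=1·5+2=7
a_5=1:  p_5=1·32+23=55,  q_5=1·7+5=12
(x₁, y₁) = (55, 12);  55² − 21·12² = 1 ✓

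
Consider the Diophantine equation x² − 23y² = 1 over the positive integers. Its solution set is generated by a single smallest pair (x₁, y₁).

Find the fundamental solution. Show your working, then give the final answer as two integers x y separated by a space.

d=23: √d = [4; 1,3,1,8] (ℓ=4, even), read p_3/q_3
step 0: (4, 1)  from 4·(1,0) + (0,1)
step 1: (5, 1)  from 1·(4,1) + (1,0)
step 2: (19, 4)  from 3·(5,1) + (4,1)
step 3: (24, 5)  from 1·(19,4) + (5,1)
(x₁, y₁) = (24, 5);  24² − 23·5² = 1 ✓

24 5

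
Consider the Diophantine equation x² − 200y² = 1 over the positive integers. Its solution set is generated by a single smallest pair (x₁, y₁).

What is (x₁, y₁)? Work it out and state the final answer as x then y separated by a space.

√200 = [14; 7,28, …], period ℓ=2 (even) → k=1
k=0  a_k=14  p_k/q_k = 14/1
k=1  a_k=7  p_k/q_k = 99/7
fundamental: x₁=99, y₁=7  (since 9801 − 200·49 = 1)

99 7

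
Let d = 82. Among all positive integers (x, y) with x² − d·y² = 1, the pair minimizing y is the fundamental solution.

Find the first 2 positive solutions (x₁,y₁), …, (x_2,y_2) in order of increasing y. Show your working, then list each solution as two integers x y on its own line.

d=82: √d = [9; 18] (ℓ=1, odd), read p_1/q_1
k=0  a_k=9  p_k/q_k = 9/1
k=1  a_k=18  p_k/q_k = 163/18
fundamental: x₁=163, y₁=18  (since 26569 − 82·324 = 1)
n=2: (163,18)∘(163,18) = (163·163+82·18·18, 163·18+18·163) = (53137,5868)

163 18
53137 5868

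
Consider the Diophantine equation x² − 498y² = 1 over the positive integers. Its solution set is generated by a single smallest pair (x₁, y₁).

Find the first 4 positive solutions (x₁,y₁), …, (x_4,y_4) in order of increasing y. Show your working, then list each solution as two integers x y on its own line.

179777 8056
64639539457 2896567024
23241404969742401 1041472259739240
8356540122426119709697 374465516875386131936

√498 → a₀=22, period (3,6,22,6,3,44); ℓ=6 even so k=5
a_0=22:  p_0=22·1+0=22,  q_0=22·0+1=1
…
a_2=6:  p_2=6·67+22=424,  q_2=6·3+1=19
…
a_4=6:  p_4=6·9395+424=56794,  q_4=6·421+19=2545
a_5=3:  p_5=3·56794+9395=179777,  q_5=3·2545+421=8056
→ (179777, 8056).  Check: 179777²=32319769729, 498·8056²=32319769728, difference 1.
k=2:  x_2 = 179777·179777+498·8056·8056 = 64639539457,  y_2 = 179777·8056+8056·179777 = 2896567024
k=3:  x_3 = 179777·64639539457+498·8056·2896567024 = 23241404969742401,  y_3 = 179777·2896567024+8056·64639539457 = 1041472259739240
k=4:  x_4 = 179777·23241404969742401+498·8056·1041472259739240 = 8356540122426119709697,  y_4 = 179777·1041472259739240+8056·23241404969742401 = 374465516875386131936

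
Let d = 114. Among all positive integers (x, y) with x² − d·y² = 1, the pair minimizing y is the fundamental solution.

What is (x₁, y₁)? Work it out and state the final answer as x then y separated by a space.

√114 = [10; 1,2,10,2,1,20, …], period ℓ=6 (even) → k=5
k=0  a_k=10  p_k/q_k = 10/1
…
k=2  a_k=2  p_k/q_k = 32/3
k=3  a_k=10  p_k/q_k = 331/31
k=4  a_k=2  p_k/q_k = 694/65
k=5  a_k=1  p_k/q_k = 1025/96
→ (1025, 96).  Check: 1025²=1050625, 114·96²=1050624, difference 1.

1025 96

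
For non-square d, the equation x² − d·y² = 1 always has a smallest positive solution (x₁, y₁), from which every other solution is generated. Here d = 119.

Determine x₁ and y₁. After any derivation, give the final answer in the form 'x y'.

120 11

√119 → a₀=10, period (1,9,1,20); ℓ=4 even so k=3
a_0=10:  p_0=10·1+0=10,  q_0=10·0+1=1
a_1=1:  p_1=1·10+1=11,  q_1=1·1+0=1
a_2=9:  p_2=9·11+10=109,  q_2=9·1+1=10
a_3=1:  p_3=1·109+11=120,  q_3=1·10+1=11
→ (120, 11).  Check: 120²=14400, 119·11²=14399, difference 1.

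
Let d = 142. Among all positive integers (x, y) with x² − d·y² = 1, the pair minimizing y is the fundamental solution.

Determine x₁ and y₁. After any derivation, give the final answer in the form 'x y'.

143 12

[11; 1,10,1,22] for √142; ℓ=4 ⇒ convergent index 3
k=0  a_k=11  p_k/q_k = 11/1
k=1  a_k=1  p_k/q_k = 12/1
k=2  a_k=10  p_k/q_k = 131/11
k=3  a_k=1  p_k/q_k = 143/12
→ (143, 12).  Check: 143²=20449, 142·12²=20448, difference 1.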